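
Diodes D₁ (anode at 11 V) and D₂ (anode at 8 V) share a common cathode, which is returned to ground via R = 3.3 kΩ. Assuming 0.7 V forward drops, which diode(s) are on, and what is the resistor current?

Assume both conduct. Then node N would need to be at both 11−0.7 = 10.3 V and 8−0.7 = 7.3 V, which is impossible.
Assume only D₁ conducts: V_N = 11 − 0.7 = 10.3 V, so I_R = 10.3/3.3 = 3.12 mA.
Check D₂: its anode-to-cathode voltage is 8 − 10.3 = -2.3 V < 0.7 V, so it is off. The assumption is consistent.

Only D₁ conducts; I_R ≈ 3.1 mA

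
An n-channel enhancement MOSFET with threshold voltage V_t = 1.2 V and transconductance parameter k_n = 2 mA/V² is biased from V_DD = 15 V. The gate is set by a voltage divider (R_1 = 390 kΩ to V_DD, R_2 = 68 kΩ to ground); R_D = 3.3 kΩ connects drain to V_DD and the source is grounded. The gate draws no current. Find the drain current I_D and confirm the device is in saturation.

V_G = V_DD·R_2/(R_1+R_2) = 15×68/458 = 2.23 V. With the source grounded, V_GS = V_G = 2.23 V.
Assume saturation: I_D = (k_n/2)(V_GS − V_t)² = (2/2)×(2.23 − 1.2)² = 1×1.03² = 1.05 mA.
V_DS = V_DD − I_D·R_D = 15 − 1.05×3.3 = 11.5 V.
Saturation requires V_DS ≥ V_GS − V_t = 1.03 V; 11.5 ≥ 1.03 ✓.

I_D ≈ 1.1 mA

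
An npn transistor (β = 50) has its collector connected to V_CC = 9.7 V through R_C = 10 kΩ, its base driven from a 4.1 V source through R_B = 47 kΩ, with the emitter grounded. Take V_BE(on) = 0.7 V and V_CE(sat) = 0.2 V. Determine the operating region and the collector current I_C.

saturation; I_C ≈ 0.95 mA

Assume active: I_B = (4.1 − 0.7)/47 = 0.0723 mA, giving I_C = β·I_B = 3.62 mA.
But then V_CE = 9.7 − 3.62×10 = -26.5 V < V_CE(sat) = 0.2 V — impossible in the active region.
So the transistor is saturated. With V_CE = 0.2 V, I_C = (V_CC − 0.2)/R_C = 9.5/10 = 0.95 mA.
Check: β·I_B = 3.62 mA > I_C = 0.95 mA, confirming saturation.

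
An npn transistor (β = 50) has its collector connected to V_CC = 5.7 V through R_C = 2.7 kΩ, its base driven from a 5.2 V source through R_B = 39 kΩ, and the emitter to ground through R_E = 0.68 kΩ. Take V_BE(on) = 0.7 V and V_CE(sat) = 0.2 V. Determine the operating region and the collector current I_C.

saturation; I_C ≈ 1.6 mA

Assume active: I_B = (5.2 − 0.7)/(39 + 51×0.68) = 0.0611 mA, I_C = β·I_B = 3.05 mA.
Then V_CE = 5.7 − 3.05×2.7 − 3.11×0.68 = -4.66 V < 0.2 V — the active assumption fails.
Re-solve with V_CE = 0.2 V. KCL at the emitter: V_E/R_E = (V_BB−0.7−V_E)/R_B + (V_CC−0.2−V_E)/R_C, giving V_E = 1.15 V.
I_C = (V_CC − 0.2 − V_E)/R_C = (5.5 − 1.15)/2.7 = 1.61 mA.
Check: I_B = (4.5 − 1.15)/39 = 0.0858 mA, and β·I_B = 4.29 mA > I_C, confirming saturation.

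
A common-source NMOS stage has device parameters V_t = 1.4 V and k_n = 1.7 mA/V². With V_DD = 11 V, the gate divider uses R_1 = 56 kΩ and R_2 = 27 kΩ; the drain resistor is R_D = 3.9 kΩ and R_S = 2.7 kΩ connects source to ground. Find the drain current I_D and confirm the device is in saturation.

I_D ≈ 0.52 mA

V_G = V_DD·R_2/(R_1+R_2) = 11×27/83 = 3.58 V.
Assume saturation: I_D = (k_n/2)(V_GS − V_t)² with V_GS = V_G − I_D·R_S = 3.58 − 2.7·I_D.
Substituting gives 6.2·I_D² − 11·I_D + 4.03 = 0, with roots I_D = 0.518 or 1.26 mA.
The root I_D = 1.26 mA gives V_GS = 0.184 V ≤ V_t, so take I_D = 0.518 mA.
Then V_GS = 2.18 V and V_DS = V_DD − I_D(R_D+R_S) = 11 − 0.518×6.6 = 7.58 V.
Saturation requires V_DS ≥ V_GS − V_t = 0.78 V; 7.58 ≥ 0.78 ✓.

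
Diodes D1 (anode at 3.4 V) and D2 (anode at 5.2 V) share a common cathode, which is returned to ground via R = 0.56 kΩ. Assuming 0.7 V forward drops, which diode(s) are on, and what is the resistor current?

Assume both conduct. Then node N would need to be at both 3.4−0.7 = 2.7 V and 5.2−0.7 = 4.5 V, which is impossible.
Assume only D2 conducts: V_N = 5.2 − 0.7 = 4.5 V, so I_R = 4.5/0.56 = 8.04 mA.
Check D1: its anode-to-cathode voltage is 3.4 − 4.5 = -1.1 V < 0.7 V, so it is off. The assumption is consistent.

Only D2 conducts; I_R ≈ 8 mA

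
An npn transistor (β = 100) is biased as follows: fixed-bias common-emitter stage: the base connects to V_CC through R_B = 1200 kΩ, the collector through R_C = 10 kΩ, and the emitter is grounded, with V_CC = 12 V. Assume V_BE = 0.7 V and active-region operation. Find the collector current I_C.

I_C ≈ 0.94 mA

Base loop: V_CC = I_B·R_B + V_BE, so I_B = (12 − 0.7)/1200 kΩ = 0.00942 mA.
In the active region I_C = β·I_B = 100 × 0.00942 = 0.942 mA.
Collector loop: V_CE = V_CC − I_C·R_C = 12 − 0.942×10 = 2.58 V.
Since V_CE = 2.58 V > V_CE(sat) ≈ 0.2 V, the transistor is in the active region as assumed.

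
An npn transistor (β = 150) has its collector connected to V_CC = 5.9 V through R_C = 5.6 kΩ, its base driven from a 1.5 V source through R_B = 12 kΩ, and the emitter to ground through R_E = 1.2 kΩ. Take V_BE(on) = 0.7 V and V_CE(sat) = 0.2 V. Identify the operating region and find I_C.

active; I_C ≈ 0.62 mA

Assume active. Base-emitter loop: I_B = (V_BB − V_BE)/(R_B + (β+1)R_E) = (1.5 − 0.7)/(12 + 151×1.2) = 0.00414 mA.
I_C = β·I_B = 150×0.00414 = 0.621 mA.
V_CE = V_CC − I_C·R_C − I_E·R_E = 5.9 − 0.621×5.6 − 0.625×1.2 = 1.67 V > V_CE(sat), so the active-region assumption holds.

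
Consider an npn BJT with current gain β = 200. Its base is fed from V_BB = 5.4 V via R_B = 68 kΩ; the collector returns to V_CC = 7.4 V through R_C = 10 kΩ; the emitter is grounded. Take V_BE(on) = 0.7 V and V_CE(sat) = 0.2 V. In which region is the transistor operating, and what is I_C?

saturation; I_C ≈ 0.72 mA

Assume active: I_B = (5.4 − 0.7)/68 = 0.0691 mA, giving I_C = β·I_B = 13.8 mA.
But then V_CE = 7.4 − 13.8×10 = -131 V < V_CE(sat) = 0.2 V — impossible in the active region.
So the transistor is saturated. With V_CE = 0.2 V, I_C = (V_CC − 0.2)/R_C = 7.2/10 = 0.72 mA.
Check: β·I_B = 13.8 mA > I_C = 0.72 mA, confirming saturation.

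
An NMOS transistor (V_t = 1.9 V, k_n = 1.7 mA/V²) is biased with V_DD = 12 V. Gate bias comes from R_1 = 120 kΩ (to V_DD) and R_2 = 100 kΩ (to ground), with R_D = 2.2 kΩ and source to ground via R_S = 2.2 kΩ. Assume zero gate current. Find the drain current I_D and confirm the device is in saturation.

V_G = V_DD·R_2/(R_1+R_2) = 12×100/220 = 5.45 V.
Assume saturation: I_D = (k_n/2)(V_GS − V_t)² with V_GS = V_G − I_D·R_S = 5.45 − 2.2·I_D.
Substituting gives 4.11·I_D² − 14.3·I_D + 10.7 = 0, with roots I_D = 1.1 or 2.38 mA.
The root I_D = 2.38 mA gives V_GS = 0.228 V ≤ V_t, so take I_D = 1.1 mA.
Then V_GS = 3.04 V and V_DS = V_DD − I_D(R_D+R_S) = 12 − 1.1×4.4 = 7.16 V.
Saturation requires V_DS ≥ V_GS − V_t = 1.14 V; 7.16 ≥ 1.14 ✓.

I_D ≈ 1.1 mA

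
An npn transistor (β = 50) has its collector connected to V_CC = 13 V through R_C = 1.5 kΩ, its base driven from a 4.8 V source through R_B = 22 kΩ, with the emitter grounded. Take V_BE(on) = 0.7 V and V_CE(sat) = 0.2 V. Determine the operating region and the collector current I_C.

saturation; I_C ≈ 8.5 mA

Assume active: I_B = (4.8 − 0.7)/22 = 0.186 mA, giving I_C = β·I_B = 9.32 mA.
But then V_CE = 13 − 9.32×1.5 = -0.977 V < V_CE(sat) = 0.2 V — impossible in the active region.
So the transistor is saturated. With V_CE = 0.2 V, I_C = (V_CC − 0.2)/R_C = 12.8/1.5 = 8.53 mA.
Check: β·I_B = 9.32 mA > I_C = 8.53 mA, confirming saturation.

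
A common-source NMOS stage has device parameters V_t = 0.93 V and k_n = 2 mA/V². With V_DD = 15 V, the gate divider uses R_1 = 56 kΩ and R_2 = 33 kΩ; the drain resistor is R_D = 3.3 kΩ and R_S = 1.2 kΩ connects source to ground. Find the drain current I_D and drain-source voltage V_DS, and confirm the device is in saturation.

I_D ≈ 2.5 mA, V_DS ≈ 3.6 V

V_G = V_DD·R_2/(R_1+R_2) = 15×33/89 = 5.56 V.
Assume saturation: I_D = (k_n/2)(V_GS − V_t)² with V_GS = V_G − I_D·R_S = 5.56 − 1.2·I_D.
Substituting gives 1.44·I_D² − 12.1·I_D + 21.5 = 0, with roots I_D = 2.53 or 5.88 mA.
The root I_D = 5.88 mA gives V_GS = -1.5 V ≤ V_t, so take I_D = 2.53 mA.
Then V_GS = 2.52 V and V_DS = V_DD − I_D(R_D+R_S) = 15 − 2.53×4.5 = 3.6 V.
Saturation requires V_DS ≥ V_GS − V_t = 1.59 V; 3.6 ≥ 1.59 ✓.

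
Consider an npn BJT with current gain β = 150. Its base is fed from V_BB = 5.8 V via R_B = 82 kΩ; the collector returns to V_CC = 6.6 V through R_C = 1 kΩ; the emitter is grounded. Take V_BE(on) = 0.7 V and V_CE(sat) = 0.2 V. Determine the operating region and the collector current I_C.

Assume active: I_B = (5.8 − 0.7)/82 = 0.0622 mA, giving I_C = β·I_B = 9.33 mA.
But then V_CE = 6.6 − 9.33×1 = -2.73 V < V_CE(sat) = 0.2 V — impossible in the active region.
So the transistor is saturated. With V_CE = 0.2 V, I_C = (V_CC − 0.2)/R_C = 6.4/1 = 6.4 mA.
Check: β·I_B = 9.33 mA > I_C = 6.4 mA, confirming saturation.

saturation; I_C ≈ 6.4 mA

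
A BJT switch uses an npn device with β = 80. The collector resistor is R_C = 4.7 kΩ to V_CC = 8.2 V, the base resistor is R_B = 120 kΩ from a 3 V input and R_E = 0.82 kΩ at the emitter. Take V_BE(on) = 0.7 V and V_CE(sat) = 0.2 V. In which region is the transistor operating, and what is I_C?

active; I_C ≈ 0.99 mA

Assume active. Base-emitter loop: I_B = (V_BB − V_BE)/(R_B + (β+1)R_E) = (3 − 0.7)/(120 + 81×0.82) = 0.0123 mA.
I_C = β·I_B = 80×0.0123 = 0.987 mA.
V_CE = V_CC − I_C·R_C − I_E·R_E = 8.2 − 0.987×4.7 − 0.999×0.82 = 2.74 V > V_CE(sat), so the active-region assumption holds.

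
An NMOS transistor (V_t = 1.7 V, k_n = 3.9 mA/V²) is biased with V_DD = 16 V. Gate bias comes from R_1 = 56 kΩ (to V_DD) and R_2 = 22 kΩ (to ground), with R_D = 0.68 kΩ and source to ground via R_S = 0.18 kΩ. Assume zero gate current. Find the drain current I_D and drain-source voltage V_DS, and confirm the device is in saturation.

I_D ≈ 5.9 mA, V_DS ≈ 11 V

V_G = V_DD·R_2/(R_1+R_2) = 16×22/78 = 4.51 V.
Assume saturation: I_D = (k_n/2)(V_GS − V_t)² with V_GS = V_G − I_D·R_S = 4.51 − 0.18·I_D.
Substituting gives 0.0632·I_D² − 2.97·I_D + 15.4 = 0, with roots I_D = 5.93 or 41.1 mA.
The root I_D = 41.1 mA gives V_GS = -2.89 V ≤ V_t, so take I_D = 5.93 mA.
Then V_GS = 3.44 V and V_DS = V_DD − I_D(R_D+R_S) = 16 − 5.93×0.86 = 10.9 V.
Saturation requires V_DS ≥ V_GS − V_t = 1.74 V; 10.9 ≥ 1.74 ✓.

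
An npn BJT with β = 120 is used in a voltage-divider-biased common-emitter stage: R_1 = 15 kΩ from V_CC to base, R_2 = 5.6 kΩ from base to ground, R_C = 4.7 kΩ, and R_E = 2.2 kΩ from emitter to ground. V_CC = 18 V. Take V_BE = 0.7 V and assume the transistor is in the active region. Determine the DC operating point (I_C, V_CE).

Thevenize the base divider: V_Th = V_CC·R_2/(R_1+R_2) = 18×5.6/20.6 = 4.89 V, R_Th = R_1‖R_2 = 4.08 kΩ.
Base-emitter loop: V_Th = I_B·R_Th + V_BE + (β+1)I_B·R_E, so I_B = (4.89 − 0.7) / (4.08 + 121×2.2) = 0.0155 mA.
I_C = β·I_B = 120×0.0155 = 1.86 mA, and I_E = (β+1)I_B = 1.88 mA.
V_CE = V_CC − I_C·R_C − I_E·R_E = 18 − 1.86×4.7 − 1.88×2.2 = 5.12 V.
V_CE = 5.12 V > 0.2 V confirms active-region operation.

I_C ≈ 1.9 mA, V_CE ≈ 5.1 V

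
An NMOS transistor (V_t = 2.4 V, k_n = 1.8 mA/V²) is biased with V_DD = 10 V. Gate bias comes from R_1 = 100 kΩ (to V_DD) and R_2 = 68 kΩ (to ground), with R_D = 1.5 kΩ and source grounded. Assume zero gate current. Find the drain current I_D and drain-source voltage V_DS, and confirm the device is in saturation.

V_G = V_DD·R_2/(R_1+R_2) = 10×68/168 = 4.05 V. With the source grounded, V_GS = V_G = 4.05 V.
Assume saturation: I_D = (k_n/2)(V_GS − V_t)² = (1.8/2)×(4.05 − 2.4)² = 0.9×1.65² = 2.44 mA.
V_DS = V_DD − I_D·R_D = 10 − 2.44×1.5 = 6.34 V.
Saturation requires V_DS ≥ V_GS − V_t = 1.65 V; 6.34 ≥ 1.65 ✓.

I_D ≈ 2.4 mA, V_DS ≈ 6.3 V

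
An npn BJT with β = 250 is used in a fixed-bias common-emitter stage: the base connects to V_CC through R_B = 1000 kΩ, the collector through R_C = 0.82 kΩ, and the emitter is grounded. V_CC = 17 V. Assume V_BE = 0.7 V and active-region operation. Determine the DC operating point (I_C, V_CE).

I_C ≈ 4.1 mA, V_CE ≈ 14 V

Base loop: V_CC = I_B·R_B + V_BE, so I_B = (17 − 0.7)/1000 kΩ = 0.0163 mA.
In the active region I_C = β·I_B = 250 × 0.0163 = 4.08 mA.
Collector loop: V_CE = V_CC − I_C·R_C = 17 − 4.08×0.82 = 13.7 V.
Since V_CE = 13.7 V > V_CE(sat) ≈ 0.2 V, the transistor is in the active region as assumed.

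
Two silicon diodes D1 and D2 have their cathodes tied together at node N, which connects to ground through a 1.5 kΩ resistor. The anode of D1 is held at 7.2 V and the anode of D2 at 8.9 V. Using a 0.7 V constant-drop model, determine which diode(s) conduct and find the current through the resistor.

Assume both conduct. Then node N would need to be at both 7.2−0.7 = 6.5 V and 8.9−0.7 = 8.2 V, which is impossible.
Assume only D2 conducts: V_N = 8.9 − 0.7 = 8.2 V, so I_R = 8.2/1.5 = 5.47 mA.
Check D1: its anode-to-cathode voltage is 7.2 − 8.2 = -1 V < 0.7 V, so it is off. The assumption is consistent.

Only D2 conducts; I_R ≈ 5.5 mA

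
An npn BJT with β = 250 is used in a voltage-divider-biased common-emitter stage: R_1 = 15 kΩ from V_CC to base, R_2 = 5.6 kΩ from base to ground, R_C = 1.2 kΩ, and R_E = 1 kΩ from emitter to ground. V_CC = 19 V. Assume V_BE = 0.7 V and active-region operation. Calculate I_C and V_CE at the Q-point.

I_C ≈ 4.4 mA, V_CE ≈ 9.4 V

Thevenize the base divider: V_Th = V_CC·R_2/(R_1+R_2) = 19×5.6/20.6 = 5.17 V, R_Th = R_1‖R_2 = 4.08 kΩ.
Base-emitter loop: V_Th = I_B·R_Th + V_BE + (β+1)I_B·R_E, so I_B = (5.17 − 0.7) / (4.08 + 251×1) = 0.0175 mA.
I_C = β·I_B = 250×0.0175 = 4.38 mA, and I_E = (β+1)I_B = 4.39 mA.
V_CE = V_CC − I_C·R_C − I_E·R_E = 19 − 4.38×1.2 − 4.39×1 = 9.35 V.
V_CE = 9.35 V > 0.2 V confirms active-region operation.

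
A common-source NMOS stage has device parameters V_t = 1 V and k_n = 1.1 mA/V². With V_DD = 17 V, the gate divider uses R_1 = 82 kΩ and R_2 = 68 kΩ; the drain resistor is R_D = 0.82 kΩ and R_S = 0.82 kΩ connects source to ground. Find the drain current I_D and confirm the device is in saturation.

V_G = V_DD·R_2/(R_1+R_2) = 17×68/150 = 7.71 V.
Assume saturation: I_D = (k_n/2)(V_GS − V_t)² with V_GS = V_G − I_D·R_S = 7.71 − 0.82·I_D.
Substituting gives 0.37·I_D² − 7.05·I_D + 24.7 = 0, with roots I_D = 4.64 or 14.4 mA.
The root I_D = 14.4 mA gives V_GS = -4.12 V ≤ V_t, so take I_D = 4.64 mA.
Then V_GS = 3.9 V and V_DS = V_DD − I_D(R_D+R_S) = 17 − 4.64×1.64 = 9.39 V.
Saturation requires V_DS ≥ V_GS − V_t = 2.9 V; 9.39 ≥ 2.9 ✓.

I_D ≈ 4.6 mA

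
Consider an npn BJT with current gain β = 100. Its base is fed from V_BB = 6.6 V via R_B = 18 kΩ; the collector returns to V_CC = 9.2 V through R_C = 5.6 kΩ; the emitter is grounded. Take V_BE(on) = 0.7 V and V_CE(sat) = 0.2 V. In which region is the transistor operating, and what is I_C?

saturation; I_C ≈ 1.6 mA

Assume active: I_B = (6.6 − 0.7)/18 = 0.328 mA, giving I_C = β·I_B = 32.8 mA.
But then V_CE = 9.2 − 32.8×5.6 = -174 V < V_CE(sat) = 0.2 V — impossible in the active region.
So the transistor is saturated. With V_CE = 0.2 V, I_C = (V_CC − 0.2)/R_C = 9/5.6 = 1.61 mA.
Check: β·I_B = 32.8 mA > I_C = 1.61 mA, confirming saturation.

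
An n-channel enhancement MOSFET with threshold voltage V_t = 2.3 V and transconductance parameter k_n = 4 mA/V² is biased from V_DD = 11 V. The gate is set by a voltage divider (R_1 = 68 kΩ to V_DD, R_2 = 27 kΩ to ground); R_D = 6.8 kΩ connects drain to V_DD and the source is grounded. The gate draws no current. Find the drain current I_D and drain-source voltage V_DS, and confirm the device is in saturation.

I_D ≈ 1.4 mA, V_DS ≈ 1.7 V

V_G = V_DD·R_2/(R_1+R_2) = 11×27/95 = 3.13 V. With the source grounded, V_GS = V_G = 3.13 V.
Assume saturation: I_D = (k_n/2)(V_GS − V_t)² = (4/2)×(3.13 − 2.3)² = 2×0.826² = 1.37 mA.
V_DS = V_DD − I_D·R_D = 11 − 1.37×6.8 = 1.71 V.
Saturation requires V_DS ≥ V_GS − V_t = 0.826 V; 1.71 ≥ 0.826 ✓.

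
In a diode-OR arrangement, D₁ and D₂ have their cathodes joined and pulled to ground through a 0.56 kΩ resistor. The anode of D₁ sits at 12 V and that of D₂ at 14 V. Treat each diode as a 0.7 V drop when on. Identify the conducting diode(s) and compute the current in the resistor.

Only D₂ conducts; I_R ≈ 24 mA

Assume both conduct. Then node N would need to be at both 12−0.7 = 11.3 V and 14−0.7 = 13.3 V, which is impossible.
Assume only D₂ conducts: V_N = 14 − 0.7 = 13.3 V, so I_R = 13.3/0.56 = 23.8 mA.
Check D₁: its anode-to-cathode voltage is 12 − 13.3 = -1.3 V < 0.7 V, so it is off. The assumption is consistent.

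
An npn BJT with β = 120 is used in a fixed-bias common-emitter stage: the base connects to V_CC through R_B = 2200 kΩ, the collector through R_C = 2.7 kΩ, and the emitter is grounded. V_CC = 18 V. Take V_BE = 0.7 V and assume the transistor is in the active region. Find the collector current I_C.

Base loop: V_CC = I_B·R_B + V_BE, so I_B = (18 − 0.7)/2200 kΩ = 0.00786 mA.
In the active region I_C = β·I_B = 120 × 0.00786 = 0.944 mA.
Collector loop: V_CE = V_CC − I_C·R_C = 18 − 0.944×2.7 = 15.5 V.
Since V_CE = 15.5 V > V_CE(sat) ≈ 0.2 V, the transistor is in the active region as assumed.

I_C ≈ 0.94 mA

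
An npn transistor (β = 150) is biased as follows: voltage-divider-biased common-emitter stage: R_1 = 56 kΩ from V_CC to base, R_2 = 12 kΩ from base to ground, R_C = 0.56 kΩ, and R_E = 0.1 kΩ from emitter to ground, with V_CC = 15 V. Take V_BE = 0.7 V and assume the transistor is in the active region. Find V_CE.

Thevenize the base divider: V_Th = V_CC·R_2/(R_1+R_2) = 15×12/68 = 2.65 V, R_Th = R_1‖R_2 = 9.88 kΩ.
Base-emitter loop: V_Th = I_B·R_Th + V_BE + (β+1)I_B·R_E, so I_B = (2.65 − 0.7) / (9.88 + 151×0.1) = 0.0779 mA.
I_C = β·I_B = 150×0.0779 = 11.7 mA, and I_E = (β+1)I_B = 11.8 mA.
V_CE = V_CC − I_C·R_C − I_E·R_E = 15 − 11.7×0.56 − 11.8×0.1 = 7.28 V.
V_CE = 7.28 V > 0.2 V confirms active-region operation.

V_CE ≈ 7.3 V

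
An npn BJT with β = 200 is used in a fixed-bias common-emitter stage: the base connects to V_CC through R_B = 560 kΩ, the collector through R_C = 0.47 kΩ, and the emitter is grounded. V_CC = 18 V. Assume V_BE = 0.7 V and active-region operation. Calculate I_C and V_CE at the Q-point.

I_C ≈ 6.2 mA, V_CE ≈ 15 V

Base loop: V_CC = I_B·R_B + V_BE, so I_B = (18 − 0.7)/560 kΩ = 0.0309 mA.
In the active region I_C = β·I_B = 200 × 0.0309 = 6.18 mA.
Collector loop: V_CE = V_CC − I_C·R_C = 18 − 6.18×0.47 = 15.1 V.
Since V_CE = 15.1 V > V_CE(sat) ≈ 0.2 V, the transistor is in the active region as assumed.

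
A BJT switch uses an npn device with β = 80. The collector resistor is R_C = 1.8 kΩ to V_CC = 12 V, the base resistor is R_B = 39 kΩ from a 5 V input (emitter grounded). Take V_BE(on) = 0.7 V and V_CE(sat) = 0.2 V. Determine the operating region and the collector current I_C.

saturation; I_C ≈ 6.6 mA

Assume active: I_B = (5 − 0.7)/39 = 0.11 mA, giving I_C = β·I_B = 8.82 mA.
But then V_CE = 12 − 8.82×1.8 = -3.88 V < V_CE(sat) = 0.2 V — impossible in the active region.
So the transistor is saturated. With V_CE = 0.2 V, I_C = (V_CC − 0.2)/R_C = 11.8/1.8 = 6.56 mA.
Check: β·I_B = 8.82 mA > I_C = 6.56 mA, confirming saturation.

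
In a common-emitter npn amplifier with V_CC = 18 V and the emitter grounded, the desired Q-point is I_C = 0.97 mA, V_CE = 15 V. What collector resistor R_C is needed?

Collector loop: V_CC = I_C·R_C + V_CE.
R_C = (V_CC − V_CE)/I_C = (18 − 15)/0.97 = 3.09 kΩ.

R_C ≈ 3.1 kΩ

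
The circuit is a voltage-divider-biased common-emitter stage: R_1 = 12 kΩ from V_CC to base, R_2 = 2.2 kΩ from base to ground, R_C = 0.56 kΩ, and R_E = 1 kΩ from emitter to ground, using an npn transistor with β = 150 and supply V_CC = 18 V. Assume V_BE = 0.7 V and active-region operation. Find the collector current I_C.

I_C ≈ 2 mA

Thevenize the base divider: V_Th = V_CC·R_2/(R_1+R_2) = 18×2.2/14.2 = 2.79 V, R_Th = R_1‖R_2 = 1.86 kΩ.
Base-emitter loop: V_Th = I_B·R_Th + V_BE + (β+1)I_B·R_E, so I_B = (2.79 − 0.7) / (1.86 + 151×1) = 0.0137 mA.
I_C = β·I_B = 150×0.0137 = 2.05 mA, and I_E = (β+1)I_B = 2.06 mA.
V_CE = V_CC − I_C·R_C − I_E·R_E = 18 − 2.05×0.56 − 2.06×1 = 14.8 V.
V_CE = 14.8 V > 0.2 V confirms active-region operation.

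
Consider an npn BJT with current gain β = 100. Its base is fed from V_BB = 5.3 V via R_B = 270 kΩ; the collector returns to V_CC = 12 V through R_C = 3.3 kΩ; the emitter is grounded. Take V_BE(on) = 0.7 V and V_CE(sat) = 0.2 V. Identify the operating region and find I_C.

active; I_C ≈ 1.7 mA

Assume active. Base-emitter loop: I_B = (V_BB − V_BE)/R_B = (5.3 − 0.7)/270 = 0.017 mA.
I_C = β·I_B = 100×0.017 = 1.7 mA.
V_CE = V_CC − I_C·R_C = 12 − 1.7×3.3 = 6.38 V > V_CE(sat), so the active-region assumption holds.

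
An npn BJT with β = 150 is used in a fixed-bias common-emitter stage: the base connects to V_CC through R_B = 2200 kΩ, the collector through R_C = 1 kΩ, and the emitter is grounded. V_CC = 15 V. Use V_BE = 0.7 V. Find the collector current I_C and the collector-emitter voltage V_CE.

I_C ≈ 0.98 mA, V_CE ≈ 14 V

Base loop: V_CC = I_B·R_B + V_BE, so I_B = (15 − 0.7)/2200 kΩ = 0.0065 mA.
In the active region I_C = β·I_B = 150 × 0.0065 = 0.975 mA.
Collector loop: V_CE = V_CC − I_C·R_C = 15 − 0.975×1 = 14 V.
Since V_CE = 14 V > V_CE(sat) ≈ 0.2 V, the transistor is in the active region as assumed.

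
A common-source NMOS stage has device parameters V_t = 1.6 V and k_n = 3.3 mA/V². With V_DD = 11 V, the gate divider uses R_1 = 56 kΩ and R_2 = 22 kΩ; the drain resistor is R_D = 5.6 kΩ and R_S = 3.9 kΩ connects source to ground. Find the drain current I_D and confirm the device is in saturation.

I_D ≈ 0.28 mA

V_G = V_DD·R_2/(R_1+R_2) = 11×22/78 = 3.1 V.
Assume saturation: I_D = (k_n/2)(V_GS − V_t)² with V_GS = V_G − I_D·R_S = 3.1 − 3.9·I_D.
Substituting gives 25.1·I_D² − 20.3·I_D + 3.73 = 0, with roots I_D = 0.28 or 0.531 mA.
The root I_D = 0.531 mA gives V_GS = 1.03 V ≤ V_t, so take I_D = 0.28 mA.
Then V_GS = 2.01 V and V_DS = V_DD − I_D(R_D+R_S) = 11 − 0.28×9.5 = 8.34 V.
Saturation requires V_DS ≥ V_GS − V_t = 0.412 V; 8.34 ≥ 0.412 ✓.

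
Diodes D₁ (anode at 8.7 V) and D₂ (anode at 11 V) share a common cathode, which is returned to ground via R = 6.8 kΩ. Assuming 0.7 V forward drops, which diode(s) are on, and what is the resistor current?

Assume both conduct. Then node N would need to be at both 8.7−0.7 = 8 V and 11−0.7 = 10.3 V, which is impossible.
Assume only D₂ conducts: V_N = 11 − 0.7 = 10.3 V, so I_R = 10.3/6.8 = 1.51 mA.
Check D₁: its anode-to-cathode voltage is 8.7 − 10.3 = -1.6 V < 0.7 V, so it is off. The assumption is consistent.

Only D₂ conducts; I_R ≈ 1.5 mA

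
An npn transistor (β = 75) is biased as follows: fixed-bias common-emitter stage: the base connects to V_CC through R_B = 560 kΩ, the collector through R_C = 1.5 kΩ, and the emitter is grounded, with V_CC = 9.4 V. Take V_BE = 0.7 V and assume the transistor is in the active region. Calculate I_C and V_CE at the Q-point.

I_C ≈ 1.2 mA, V_CE ≈ 7.7 V

Base loop: V_CC = I_B·R_B + V_BE, so I_B = (9.4 − 0.7)/560 kΩ = 0.0155 mA.
In the active region I_C = β·I_B = 75 × 0.0155 = 1.17 mA.
Collector loop: V_CE = V_CC − I_C·R_C = 9.4 − 1.17×1.5 = 7.65 V.
Since V_CE = 7.65 V > V_CE(sat) ≈ 0.2 V, the transistor is in the active region as assumed.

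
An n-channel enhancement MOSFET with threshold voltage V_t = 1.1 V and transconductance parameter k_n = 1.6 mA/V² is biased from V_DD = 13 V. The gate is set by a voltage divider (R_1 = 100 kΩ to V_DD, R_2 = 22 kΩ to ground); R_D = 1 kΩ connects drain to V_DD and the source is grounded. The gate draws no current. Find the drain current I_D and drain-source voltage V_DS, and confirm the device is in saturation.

I_D ≈ 1.2 mA, V_DS ≈ 12 V

V_G = V_DD·R_2/(R_1+R_2) = 13×22/122 = 2.34 V. With the source grounded, V_GS = V_G = 2.34 V.
Assume saturation: I_D = (k_n/2)(V_GS − V_t)² = (1.6/2)×(2.34 − 1.1)² = 0.8×1.24² = 1.24 mA.
V_DS = V_DD − I_D·R_D = 13 − 1.24×1 = 11.8 V.
Saturation requires V_DS ≥ V_GS − V_t = 1.24 V; 11.8 ≥ 1.24 ✓.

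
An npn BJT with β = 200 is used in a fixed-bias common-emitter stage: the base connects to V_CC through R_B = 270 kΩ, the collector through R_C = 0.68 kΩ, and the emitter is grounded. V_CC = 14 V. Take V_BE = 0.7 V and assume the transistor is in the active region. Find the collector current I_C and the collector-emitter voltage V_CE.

I_C ≈ 9.9 mA, V_CE ≈ 7.3 V

Base loop: V_CC = I_B·R_B + V_BE, so I_B = (14 − 0.7)/270 kΩ = 0.0493 mA.
In the active region I_C = β·I_B = 200 × 0.0493 = 9.85 mA.
Collector loop: V_CE = V_CC − I_C·R_C = 14 − 9.85×0.68 = 7.3 V.
Since V_CE = 7.3 V > V_CE(sat) ≈ 0.2 V, the transistor is in the active region as assumed.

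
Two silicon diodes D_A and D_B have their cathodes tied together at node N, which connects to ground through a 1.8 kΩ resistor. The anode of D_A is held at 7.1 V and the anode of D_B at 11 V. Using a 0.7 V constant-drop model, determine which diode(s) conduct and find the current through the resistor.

Only D_B conducts; I_R ≈ 5.7 mA

Assume both conduct. Then node N would need to be at both 7.1−0.7 = 6.4 V and 11−0.7 = 10.3 V, which is impossible.
Assume only D_B conducts: V_N = 11 − 0.7 = 10.3 V, so I_R = 10.3/1.8 = 5.72 mA.
Check D_A: its anode-to-cathode voltage is 7.1 − 10.3 = -3.2 V < 0.7 V, so it is off. The assumption is consistent.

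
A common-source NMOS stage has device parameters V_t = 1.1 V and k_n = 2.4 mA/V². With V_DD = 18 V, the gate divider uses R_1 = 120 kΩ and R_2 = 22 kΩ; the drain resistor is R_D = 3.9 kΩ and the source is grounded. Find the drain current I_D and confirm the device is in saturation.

V_G = V_DD·R_2/(R_1+R_2) = 18×22/142 = 2.79 V. With the source grounded, V_GS = V_G = 2.79 V.
Assume saturation: I_D = (k_n/2)(V_GS − V_t)² = (2.4/2)×(2.79 − 1.1)² = 1.2×1.69² = 3.42 mA.
V_DS = V_DD − I_D·R_D = 18 − 3.42×3.9 = 4.65 V.
Saturation requires V_DS ≥ V_GS − V_t = 1.69 V; 4.65 ≥ 1.69 ✓.

I_D ≈ 3.4 mA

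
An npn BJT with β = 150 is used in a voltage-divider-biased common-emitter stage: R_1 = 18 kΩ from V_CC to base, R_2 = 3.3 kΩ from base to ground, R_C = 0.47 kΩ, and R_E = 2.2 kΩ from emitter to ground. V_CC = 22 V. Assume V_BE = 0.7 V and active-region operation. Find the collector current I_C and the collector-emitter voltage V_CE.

Thevenize the base divider: V_Th = V_CC·R_2/(R_1+R_2) = 22×3.3/21.3 = 3.41 V, R_Th = R_1‖R_2 = 2.79 kΩ.
Base-emitter loop: V_Th = I_B·R_Th + V_BE + (β+1)I_B·R_E, so I_B = (3.41 − 0.7) / (2.79 + 151×2.2) = 0.00809 mA.
I_C = β·I_B = 150×0.00809 = 1.21 mA, and I_E = (β+1)I_B = 1.22 mA.
V_CE = V_CC − I_C·R_C − I_E·R_E = 22 − 1.21×0.47 − 1.22×2.2 = 18.7 V.
V_CE = 18.7 V > 0.2 V confirms active-region operation.

I_C ≈ 1.2 mA, V_CE ≈ 19 V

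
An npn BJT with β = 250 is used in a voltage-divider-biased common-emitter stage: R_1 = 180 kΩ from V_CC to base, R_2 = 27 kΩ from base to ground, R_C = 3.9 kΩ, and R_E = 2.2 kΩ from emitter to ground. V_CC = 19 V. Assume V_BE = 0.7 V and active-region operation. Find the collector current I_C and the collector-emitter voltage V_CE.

Thevenize the base divider: V_Th = V_CC·R_2/(R_1+R_2) = 19×27/207 = 2.48 V, R_Th = R_1‖R_2 = 23.5 kΩ.
Base-emitter loop: V_Th = I_B·R_Th + V_BE + (β+1)I_B·R_E, so I_B = (2.48 − 0.7) / (23.5 + 251×2.2) = 0.00309 mA.
I_C = β·I_B = 250×0.00309 = 0.772 mA, and I_E = (β+1)I_B = 0.775 mA.
V_CE = V_CC − I_C·R_C − I_E·R_E = 19 − 0.772×3.9 − 0.775×2.2 = 14.3 V.
V_CE = 14.3 V > 0.2 V confirms active-region operation.

I_C ≈ 0.77 mA, V_CE ≈ 14 V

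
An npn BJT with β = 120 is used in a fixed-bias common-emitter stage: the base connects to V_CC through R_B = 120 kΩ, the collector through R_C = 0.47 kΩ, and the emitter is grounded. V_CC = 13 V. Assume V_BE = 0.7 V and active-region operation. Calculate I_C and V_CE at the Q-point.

Base loop: V_CC = I_B·R_B + V_BE, so I_B = (13 − 0.7)/120 kΩ = 0.103 mA.
In the active region I_C = β·I_B = 120 × 0.103 = 12.3 mA.
Collector loop: V_CE = V_CC − I_C·R_C = 13 − 12.3×0.47 = 7.22 V.
Since V_CE = 7.22 V > V_CE(sat) ≈ 0.2 V, the transistor is in the active region as assumed.

I_C ≈ 12 mA, V_CE ≈ 7.2 V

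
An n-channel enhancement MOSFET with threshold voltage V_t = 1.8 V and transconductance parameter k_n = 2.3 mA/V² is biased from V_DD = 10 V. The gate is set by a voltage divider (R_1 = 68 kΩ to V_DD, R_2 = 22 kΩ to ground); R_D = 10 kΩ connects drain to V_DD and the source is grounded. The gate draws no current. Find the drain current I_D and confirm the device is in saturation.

I_D ≈ 0.48 mA

V_G = V_DD·R_2/(R_1+R_2) = 10×22/90 = 2.44 V. With the source grounded, V_GS = V_G = 2.44 V.
Assume saturation: I_D = (k_n/2)(V_GS − V_t)² = (2.3/2)×(2.44 − 1.8)² = 1.15×0.644² = 0.478 mA.
V_DS = V_DD − I_D·R_D = 10 − 0.478×10 = 5.22 V.
Saturation requires V_DS ≥ V_GS − V_t = 0.644 V; 5.22 ≥ 0.644 ✓.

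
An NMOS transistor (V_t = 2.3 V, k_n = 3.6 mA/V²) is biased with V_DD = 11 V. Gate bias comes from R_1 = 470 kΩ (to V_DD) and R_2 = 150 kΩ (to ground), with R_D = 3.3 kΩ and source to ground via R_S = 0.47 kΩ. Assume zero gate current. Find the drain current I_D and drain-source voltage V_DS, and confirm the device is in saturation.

V_G = V_DD·R_2/(R_1+R_2) = 11×150/620 = 2.66 V.
Assume saturation: I_D = (k_n/2)(V_GS − V_t)² with V_GS = V_G − I_D·R_S = 2.66 − 0.47·I_D.
Substituting gives 0.398·I_D² − 1.61·I_D + 0.235 = 0, with roots I_D = 0.151 or 3.9 mA.
The root I_D = 3.9 mA gives V_GS = 0.828 V ≤ V_t, so take I_D = 0.151 mA.
Then V_GS = 2.59 V and V_DS = V_DD − I_D(R_D+R_S) = 11 − 0.151×3.77 = 10.4 V.
Saturation requires V_DS ≥ V_GS − V_t = 0.29 V; 10.4 ≥ 0.29 ✓.

I_D ≈ 0.15 mA, V_DS ≈ 10 V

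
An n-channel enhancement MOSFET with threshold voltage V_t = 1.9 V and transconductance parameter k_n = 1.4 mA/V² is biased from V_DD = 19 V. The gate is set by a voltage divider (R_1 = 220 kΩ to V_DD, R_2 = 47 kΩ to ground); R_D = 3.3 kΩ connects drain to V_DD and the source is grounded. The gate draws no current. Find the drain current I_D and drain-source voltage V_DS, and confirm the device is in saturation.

I_D ≈ 1.5 mA, V_DS ≈ 14 V

V_G = V_DD·R_2/(R_1+R_2) = 19×47/267 = 3.34 V. With the source grounded, V_GS = V_G = 3.34 V.
Assume saturation: I_D = (k_n/2)(V_GS − V_t)² = (1.4/2)×(3.34 − 1.9)² = 0.7×1.44² = 1.46 mA.
V_DS = V_DD − I_D·R_D = 19 − 1.46×3.3 = 14.2 V.
Saturation requires V_DS ≥ V_GS − V_t = 1.44 V; 14.2 ≥ 1.44 ✓.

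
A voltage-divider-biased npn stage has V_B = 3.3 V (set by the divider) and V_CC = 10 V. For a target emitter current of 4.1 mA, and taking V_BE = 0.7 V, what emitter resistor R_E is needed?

V_E = V_B − V_BE = 3.3 − 0.7 = 2.6 V.
R_E = V_E / I_E = 2.6 / 4.1 = 0.634 kΩ.

R_E ≈ 0.63 kΩ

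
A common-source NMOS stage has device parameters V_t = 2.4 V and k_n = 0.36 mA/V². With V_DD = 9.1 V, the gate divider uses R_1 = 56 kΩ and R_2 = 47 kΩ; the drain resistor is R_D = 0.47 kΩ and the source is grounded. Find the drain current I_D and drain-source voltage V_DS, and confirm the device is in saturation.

I_D ≈ 0.55 mA, V_DS ≈ 8.8 V

V_G = V_DD·R_2/(R_1+R_2) = 9.1×47/103 = 4.15 V. With the source grounded, V_GS = V_G = 4.15 V.
Assume saturation: I_D = (k_n/2)(V_GS − V_t)² = (0.36/2)×(4.15 − 2.4)² = 0.18×1.75² = 0.553 mA.
V_DS = V_DD − I_D·R_D = 9.1 − 0.553×0.47 = 8.84 V.
Saturation requires V_DS ≥ V_GS − V_t = 1.75 V; 8.84 ≥ 1.75 ✓.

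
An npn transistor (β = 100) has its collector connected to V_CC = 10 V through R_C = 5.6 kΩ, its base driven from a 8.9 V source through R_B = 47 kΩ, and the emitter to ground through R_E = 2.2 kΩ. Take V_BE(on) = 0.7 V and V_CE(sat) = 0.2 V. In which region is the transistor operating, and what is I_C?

Assume active: I_B = (8.9 − 0.7)/(47 + 101×2.2) = 0.0305 mA, I_C = β·I_B = 3.05 mA.
Then V_CE = 10 − 3.05×5.6 − 3.08×2.2 = -13.8 V < 0.2 V — the active assumption fails.
Re-solve with V_CE = 0.2 V. KCL at the emitter: V_E/R_E = (V_BB−0.7−V_E)/R_B + (V_CC−0.2−V_E)/R_C, giving V_E = 2.94 V.
I_C = (V_CC − 0.2 − V_E)/R_C = (9.8 − 2.94)/5.6 = 1.22 mA.
Check: I_B = (8.2 − 2.94)/47 = 0.112 mA, and β·I_B = 11.2 mA > I_C, confirming saturation.

saturation; I_C ≈ 1.2 mA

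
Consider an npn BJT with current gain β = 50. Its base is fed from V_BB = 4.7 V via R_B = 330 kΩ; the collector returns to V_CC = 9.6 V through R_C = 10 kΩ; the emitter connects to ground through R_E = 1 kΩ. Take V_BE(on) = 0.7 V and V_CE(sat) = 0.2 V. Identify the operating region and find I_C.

Assume active. Base-emitter loop: I_B = (V_BB − V_BE)/(R_B + (β+1)R_E) = (4.7 − 0.7)/(330 + 51×1) = 0.0105 mA.
I_C = β·I_B = 50×0.0105 = 0.525 mA.
V_CE = V_CC − I_C·R_C − I_E·R_E = 9.6 − 0.525×10 − 0.535×1 = 3.82 V > V_CE(sat), so the active-region assumption holds.

active; I_C ≈ 0.52 mA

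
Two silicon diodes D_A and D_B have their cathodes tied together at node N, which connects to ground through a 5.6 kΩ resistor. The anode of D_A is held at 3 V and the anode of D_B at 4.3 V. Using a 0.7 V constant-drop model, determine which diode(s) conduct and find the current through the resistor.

Assume both conduct. Then node N would need to be at both 3−0.7 = 2.3 V and 4.3−0.7 = 3.6 V, which is impossible.
Assume only D_B conducts: V_N = 4.3 − 0.7 = 3.6 V, so I_R = 3.6/5.6 = 0.643 mA.
Check D_A: its anode-to-cathode voltage is 3 − 3.6 = -0.6 V < 0.7 V, so it is off. The assumption is consistent.

Only D_B conducts; I_R ≈ 0.64 mA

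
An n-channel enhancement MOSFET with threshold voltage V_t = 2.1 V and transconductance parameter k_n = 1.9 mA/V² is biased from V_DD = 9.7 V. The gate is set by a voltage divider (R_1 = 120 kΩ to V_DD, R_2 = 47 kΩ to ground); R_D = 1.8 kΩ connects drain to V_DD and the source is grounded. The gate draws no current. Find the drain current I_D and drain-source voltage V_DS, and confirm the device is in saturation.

I_D ≈ 0.38 mA, V_DS ≈ 9 V

V_G = V_DD·R_2/(R_1+R_2) = 9.7×47/167 = 2.73 V. With the source grounded, V_GS = V_G = 2.73 V.
Assume saturation: I_D = (k_n/2)(V_GS − V_t)² = (1.9/2)×(2.73 − 2.1)² = 0.95×0.63² = 0.377 mA.
V_DS = V_DD − I_D·R_D = 9.7 − 0.377×1.8 = 9.02 V.
Saturation requires V_DS ≥ V_GS − V_t = 0.63 V; 9.02 ≥ 0.63 ✓.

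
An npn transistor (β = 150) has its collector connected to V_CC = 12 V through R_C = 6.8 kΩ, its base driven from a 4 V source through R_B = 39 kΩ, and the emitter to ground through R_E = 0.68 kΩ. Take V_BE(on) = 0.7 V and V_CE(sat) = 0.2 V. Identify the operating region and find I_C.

Assume active: I_B = (4 − 0.7)/(39 + 151×0.68) = 0.0233 mA, I_C = β·I_B = 3.49 mA.
Then V_CE = 12 − 3.49×6.8 − 3.52×0.68 = -14.1 V < 0.2 V — the active assumption fails.
Re-solve with V_CE = 0.2 V. KCL at the emitter: V_E/R_E = (V_BB−0.7−V_E)/R_B + (V_CC−0.2−V_E)/R_C, giving V_E = 1.11 V.
I_C = (V_CC − 0.2 − V_E)/R_C = (11.8 − 1.11)/6.8 = 1.57 mA.
Check: I_B = (3.3 − 1.11)/39 = 0.0562 mA, and β·I_B = 8.43 mA > I_C, confirming saturation.

saturation; I_C ≈ 1.6 mA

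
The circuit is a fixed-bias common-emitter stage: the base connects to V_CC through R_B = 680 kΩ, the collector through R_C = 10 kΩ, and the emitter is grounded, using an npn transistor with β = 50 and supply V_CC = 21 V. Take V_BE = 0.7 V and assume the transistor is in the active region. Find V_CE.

Base loop: V_CC = I_B·R_B + V_BE, so I_B = (21 − 0.7)/680 kΩ = 0.0299 mA.
In the active region I_C = β·I_B = 50 × 0.0299 = 1.49 mA.
Collector loop: V_CE = V_CC − I_C·R_C = 21 − 1.49×10 = 6.07 V.
Since V_CE = 6.07 V > V_CE(sat) ≈ 0.2 V, the transistor is in the active region as assumed.

V_CE ≈ 6.1 V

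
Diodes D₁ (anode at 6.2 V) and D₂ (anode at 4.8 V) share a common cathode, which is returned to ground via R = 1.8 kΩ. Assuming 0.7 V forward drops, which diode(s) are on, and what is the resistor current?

Only D₁ conducts; I_R ≈ 3.1 mA

Assume both conduct. Then node N would need to be at both 6.2−0.7 = 5.5 V and 4.8−0.7 = 4.1 V, which is impossible.
Assume only D₁ conducts: V_N = 6.2 − 0.7 = 5.5 V, so I_R = 5.5/1.8 = 3.06 mA.
Check D₂: its anode-to-cathode voltage is 4.8 − 5.5 = -0.7 V < 0.7 V, so it is off. The assumption is consistent.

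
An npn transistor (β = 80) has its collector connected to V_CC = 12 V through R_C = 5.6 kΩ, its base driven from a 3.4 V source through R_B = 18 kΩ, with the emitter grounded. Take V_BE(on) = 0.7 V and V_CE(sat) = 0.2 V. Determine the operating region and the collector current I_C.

Assume active: I_B = (3.4 − 0.7)/18 = 0.15 mA, giving I_C = β·I_B = 12 mA.
But then V_CE = 12 − 12×5.6 = -55.2 V < V_CE(sat) = 0.2 V — impossible in the active region.
So the transistor is saturated. With V_CE = 0.2 V, I_C = (V_CC − 0.2)/R_C = 11.8/5.6 = 2.11 mA.
Check: β·I_B = 12 mA > I_C = 2.11 mA, confirming saturation.

saturation; I_C ≈ 2.1 mA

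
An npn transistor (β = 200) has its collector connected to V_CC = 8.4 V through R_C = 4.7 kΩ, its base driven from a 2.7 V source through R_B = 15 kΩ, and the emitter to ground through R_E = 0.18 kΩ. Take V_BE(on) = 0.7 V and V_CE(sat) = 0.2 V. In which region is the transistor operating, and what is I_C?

saturation; I_C ≈ 1.7 mA

Assume active: I_B = (2.7 − 0.7)/(15 + 201×0.18) = 0.0391 mA, I_C = β·I_B = 7.82 mA.
Then V_CE = 8.4 − 7.82×4.7 − 7.85×0.18 = -29.7 V < 0.2 V — the active assumption fails.
Re-solve with V_CE = 0.2 V. KCL at the emitter: V_E/R_E = (V_BB−0.7−V_E)/R_B + (V_CC−0.2−V_E)/R_C, giving V_E = 0.322 V.
I_C = (V_CC − 0.2 − V_E)/R_C = (8.2 − 0.322)/4.7 = 1.68 mA.
Check: I_B = (2 − 0.322)/15 = 0.112 mA, and β·I_B = 22.4 mA > I_C, confirming saturation.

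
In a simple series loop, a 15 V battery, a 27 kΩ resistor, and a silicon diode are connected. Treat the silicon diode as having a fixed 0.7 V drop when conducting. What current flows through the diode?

KVL around the loop: 15 = V_D + I·R = 0.7 + I × 27 kΩ.
So I = (15 − 0.7) / 27 kΩ = 14.3 / 27 = 0.53 mA.

I ≈ 0.53 mA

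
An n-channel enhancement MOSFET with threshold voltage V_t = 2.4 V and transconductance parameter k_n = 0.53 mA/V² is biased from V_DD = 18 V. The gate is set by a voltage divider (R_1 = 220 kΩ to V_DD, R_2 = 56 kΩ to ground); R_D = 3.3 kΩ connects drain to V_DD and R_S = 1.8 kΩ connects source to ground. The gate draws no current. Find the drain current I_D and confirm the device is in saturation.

V_G = V_DD·R_2/(R_1+R_2) = 18×56/276 = 3.65 V.
Assume saturation: I_D = (k_n/2)(V_GS − V_t)² with V_GS = V_G − I_D·R_S = 3.65 − 1.8·I_D.
Substituting gives 0.859·I_D² − 2.19·I_D + 0.416 = 0, with roots I_D = 0.206 or 2.35 mA.
The root I_D = 2.35 mA gives V_GS = -0.578 V ≤ V_t, so take I_D = 0.206 mA.
Then V_GS = 3.28 V and V_DS = V_DD − I_D(R_D+R_S) = 18 − 0.206×5.1 = 16.9 V.
Saturation requires V_DS ≥ V_GS − V_t = 0.882 V; 16.9 ≥ 0.882 ✓.

I_D ≈ 0.21 mA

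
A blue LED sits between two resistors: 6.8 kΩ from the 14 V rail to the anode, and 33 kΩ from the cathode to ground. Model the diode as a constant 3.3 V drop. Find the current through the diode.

The two resistors are in series with the diode, so KVL gives 14 = I·6.8 + 3.3 + I·33.
I = (14 − 3.3) / (6.8 + 33) kΩ = 10.7 / 39.8 = 0.269 mA.

I ≈ 0.27 mA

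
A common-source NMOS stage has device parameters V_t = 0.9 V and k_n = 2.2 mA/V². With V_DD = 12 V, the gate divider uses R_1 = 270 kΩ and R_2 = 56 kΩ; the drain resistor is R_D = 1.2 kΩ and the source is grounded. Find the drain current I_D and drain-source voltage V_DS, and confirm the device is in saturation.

I_D ≈ 1.5 mA, V_DS ≈ 10 V

V_G = V_DD·R_2/(R_1+R_2) = 12×56/326 = 2.06 V. With the source grounded, V_GS = V_G = 2.06 V.
Assume saturation: I_D = (k_n/2)(V_GS − V_t)² = (2.2/2)×(2.06 − 0.9)² = 1.1×1.16² = 1.48 mA.
V_DS = V_DD − I_D·R_D = 12 − 1.48×1.2 = 10.2 V.
Saturation requires V_DS ≥ V_GS − V_t = 1.16 V; 10.2 ≥ 1.16 ✓.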